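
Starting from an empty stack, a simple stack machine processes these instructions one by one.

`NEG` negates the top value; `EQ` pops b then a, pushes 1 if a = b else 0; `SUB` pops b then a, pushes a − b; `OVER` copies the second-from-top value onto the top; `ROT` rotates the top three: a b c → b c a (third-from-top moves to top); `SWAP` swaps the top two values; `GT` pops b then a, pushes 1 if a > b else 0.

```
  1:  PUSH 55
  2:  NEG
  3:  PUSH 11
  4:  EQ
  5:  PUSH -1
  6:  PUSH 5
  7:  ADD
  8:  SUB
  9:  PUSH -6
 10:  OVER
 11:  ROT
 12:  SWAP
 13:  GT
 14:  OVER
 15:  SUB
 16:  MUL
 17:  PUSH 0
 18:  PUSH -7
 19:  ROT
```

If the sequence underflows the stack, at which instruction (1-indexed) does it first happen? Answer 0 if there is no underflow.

0

PUSH 55 : [55]
NEG     : [-55]
PUSH 11 : [-55, 11]
EQ      : [0]
PUSH -1 : [0, -1]
PUSH 5  : [0, -1, 5]
ADD     : [0, 4]
SUB     : [-4]
PUSH -6 : [-4, -6]
OVER    : [-4, -6, -4]
ROT     : [-6, -4, -4]
SWAP    : [-6, -4, -4]
GT      : [-6, 0]
OVER    : [-6, 0, -6]
SUB     : [-6, 6]
MUL     : [-36]
PUSH 0  : [-36, 0]
PUSH -7 : [-36, 0, -7]
ROT     : [0, -7, -36]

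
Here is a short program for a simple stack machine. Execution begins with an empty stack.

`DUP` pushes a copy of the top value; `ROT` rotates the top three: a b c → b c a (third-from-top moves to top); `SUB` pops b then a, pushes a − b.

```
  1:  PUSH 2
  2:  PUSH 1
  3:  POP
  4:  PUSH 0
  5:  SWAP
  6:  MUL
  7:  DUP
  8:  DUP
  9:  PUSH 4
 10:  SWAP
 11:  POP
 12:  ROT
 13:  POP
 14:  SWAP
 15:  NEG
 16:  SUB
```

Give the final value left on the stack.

PUSH 2 : 2
PUSH 1 : 2 1
POP    : 2
PUSH 0 : 2 0
SWAP   : 0 2
MUL    : 0
DUP    : 0 0
DUP    : 0 0 0
PUSH 4 : 0 0 0 4
SWAP   : 0 0 4 0
POP    : 0 0 4
ROT    : 0 4 0
POP    : 0 4
SWAP   : 4 0
NEG    : 4 0
SUB    : 4

4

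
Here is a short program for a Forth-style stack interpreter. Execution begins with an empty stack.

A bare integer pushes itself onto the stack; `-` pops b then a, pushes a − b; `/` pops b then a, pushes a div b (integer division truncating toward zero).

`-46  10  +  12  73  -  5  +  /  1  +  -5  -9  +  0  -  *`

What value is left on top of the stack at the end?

-14

-46  -46
10   -46 10
+    -36
12   -36 12
73   -36 12 73
-    -36 -61
5    -36 -61 5
+    -36 -56
/    0
1    0 1
+    1
-5   1 -5
-9   1 -5 -9
+    1 -14
0    1 -14 0
-    1 -14
*    -14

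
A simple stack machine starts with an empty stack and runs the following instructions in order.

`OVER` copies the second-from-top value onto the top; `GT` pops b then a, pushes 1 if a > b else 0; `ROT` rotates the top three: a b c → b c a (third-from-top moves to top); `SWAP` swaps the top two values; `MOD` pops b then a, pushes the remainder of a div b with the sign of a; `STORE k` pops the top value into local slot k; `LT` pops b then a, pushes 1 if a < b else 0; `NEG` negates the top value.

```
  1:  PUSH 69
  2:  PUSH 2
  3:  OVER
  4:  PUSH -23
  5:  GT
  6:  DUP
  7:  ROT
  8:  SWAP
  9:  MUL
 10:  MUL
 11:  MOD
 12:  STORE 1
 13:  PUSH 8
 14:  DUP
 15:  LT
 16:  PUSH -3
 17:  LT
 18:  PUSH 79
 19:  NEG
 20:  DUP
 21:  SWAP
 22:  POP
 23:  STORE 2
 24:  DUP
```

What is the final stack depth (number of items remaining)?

PUSH 69  → [69]
PUSH 2   → [69, 2]
OVER     → [69, 2, 69]
PUSH -23 → [69, 2, 69, -23]
GT       → [69, 2, 1]
DUP      → [69, 2, 1, 1]
ROT      → [69, 1, 1, 2]
SWAP     → [69, 1, 2, 1]
MUL      → [69, 1, 2]
MUL      → [69, 2]
MOD      → [1]
STORE 1  → []
PUSH 8   → [8]
DUP      → [8, 8]
LT       → [0]
PUSH -3  → [0, -3]
LT       → [0]
PUSH 79  → [0, 79]
NEG      → [0, -79]
DUP      → [0, -79, -79]
SWAP     → [0, -79, -79]
POP      → [0, -79]
STORE 2  → [0]
DUP      → [0, 0]

2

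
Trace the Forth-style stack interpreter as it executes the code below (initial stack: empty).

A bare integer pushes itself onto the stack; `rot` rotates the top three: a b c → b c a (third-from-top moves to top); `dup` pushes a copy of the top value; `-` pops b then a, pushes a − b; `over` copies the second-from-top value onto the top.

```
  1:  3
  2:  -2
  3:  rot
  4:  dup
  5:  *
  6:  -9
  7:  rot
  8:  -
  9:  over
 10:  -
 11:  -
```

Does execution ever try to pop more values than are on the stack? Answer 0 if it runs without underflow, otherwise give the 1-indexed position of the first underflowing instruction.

3

3  → [3]
-2 → [3, -2]
rot  — needs 3 operands, stack has 2 → underflow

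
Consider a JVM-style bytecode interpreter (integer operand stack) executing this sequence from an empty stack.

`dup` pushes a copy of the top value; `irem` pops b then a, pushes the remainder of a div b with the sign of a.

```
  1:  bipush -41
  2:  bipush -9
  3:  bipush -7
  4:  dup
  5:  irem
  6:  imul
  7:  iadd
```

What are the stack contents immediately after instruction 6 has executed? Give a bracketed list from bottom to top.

bipush -41 → -41
bipush -9  → -41 -9
bipush -7  → -41 -9 -7
dup        → -41 -9 -7 -7
irem       → -41 -9 0
imul       → -41 0

[-41, 0]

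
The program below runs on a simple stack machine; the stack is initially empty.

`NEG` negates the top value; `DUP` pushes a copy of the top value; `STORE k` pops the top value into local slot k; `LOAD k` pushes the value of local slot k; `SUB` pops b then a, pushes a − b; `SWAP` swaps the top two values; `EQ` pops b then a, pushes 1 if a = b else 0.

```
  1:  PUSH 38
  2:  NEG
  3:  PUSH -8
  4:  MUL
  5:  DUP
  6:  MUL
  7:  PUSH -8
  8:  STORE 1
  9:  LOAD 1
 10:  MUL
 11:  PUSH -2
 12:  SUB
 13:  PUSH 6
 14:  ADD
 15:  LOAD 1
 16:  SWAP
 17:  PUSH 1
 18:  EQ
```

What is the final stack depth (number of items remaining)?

PUSH 38 → [38]
NEG     → [-38]
PUSH -8 → [-38, -8]
MUL     → [304]
DUP     → [304, 304]
MUL     → [92416]
PUSH -8 → [92416, -8]
STORE 1 → [92416]
LOAD 1  → [92416, -8]
MUL     → [-739328]
PUSH -2 → [-739328, -2]
SUB     → [-739326]
PUSH 6  → [-739326, 6]
ADD     → [-739320]
LOAD 1  → [-739320, -8]
SWAP    → [-8, -739320]
PUSH 1  → [-8, -739320, 1]
EQ      → [-8, 0]

2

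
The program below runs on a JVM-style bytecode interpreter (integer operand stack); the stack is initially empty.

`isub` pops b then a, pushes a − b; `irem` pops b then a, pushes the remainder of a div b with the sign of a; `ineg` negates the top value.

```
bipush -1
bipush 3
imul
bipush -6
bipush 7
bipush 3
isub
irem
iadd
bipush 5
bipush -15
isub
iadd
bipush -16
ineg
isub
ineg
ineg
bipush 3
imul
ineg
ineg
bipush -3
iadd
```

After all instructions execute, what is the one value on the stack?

bipush -1  → -1
bipush 3   → -1 3
imul       → -3
bipush -6  → -3 -6
bipush 7   → -3 -6 7
bipush 3   → -3 -6 7 3
isub       → -3 -6 4
irem       → -3 -2
iadd       → -5
bipush 5   → -5 5
bipush -15 → -5 5 -15
isub       → -5 20
iadd       → 15
bipush -16 → 15 -16
ineg       → 15 16
isub       → -1
ineg       → 1
ineg       → -1
bipush 3   → -1 3
imul       → -3
ineg       → 3
ineg       → -3
bipush -3  → -3 -3
iadd       → -6

-6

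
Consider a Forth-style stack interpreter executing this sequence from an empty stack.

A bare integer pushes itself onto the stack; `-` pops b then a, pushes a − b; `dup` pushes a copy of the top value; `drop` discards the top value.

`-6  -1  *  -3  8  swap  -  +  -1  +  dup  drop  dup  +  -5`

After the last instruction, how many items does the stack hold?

-6   → [-6]
-1   → [-6, -1]
*    → [6]
-3   → [6, -3]
8    → [6, -3, 8]
swap → [6, 8, -3]
-    → [6, 11]
+    → [17]
-1   → [17, -1]
+    → [16]
dup  → [16, 16]
drop → [16]
dup  → [16, 16]
+    → [32]
-5   → [32, -5]

2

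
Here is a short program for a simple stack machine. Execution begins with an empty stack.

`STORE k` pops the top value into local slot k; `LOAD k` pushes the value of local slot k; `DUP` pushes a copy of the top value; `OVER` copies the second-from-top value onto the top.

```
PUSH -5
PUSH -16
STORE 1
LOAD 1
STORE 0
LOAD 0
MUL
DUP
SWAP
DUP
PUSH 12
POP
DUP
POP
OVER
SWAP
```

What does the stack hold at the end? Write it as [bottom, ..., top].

PUSH -5  -> [-5]
PUSH -16 -> [-5, -16]
STORE 1  -> [-5]
LOAD 1   -> [-5, -16]
STORE 0  -> [-5]
LOAD 0   -> [-5, -16]
MUL      -> [80]
DUP      -> [80, 80]
SWAP     -> [80, 80]
DUP      -> [80, 80, 80]
PUSH 12  -> [80, 80, 80, 12]
POP      -> [80, 80, 80]
DUP      -> [80, 80, 80, 80]
POP      -> [80, 80, 80]
OVER     -> [80, 80, 80, 80]
SWAP     -> [80, 80, 80, 80]

[80, 80, 80, 80]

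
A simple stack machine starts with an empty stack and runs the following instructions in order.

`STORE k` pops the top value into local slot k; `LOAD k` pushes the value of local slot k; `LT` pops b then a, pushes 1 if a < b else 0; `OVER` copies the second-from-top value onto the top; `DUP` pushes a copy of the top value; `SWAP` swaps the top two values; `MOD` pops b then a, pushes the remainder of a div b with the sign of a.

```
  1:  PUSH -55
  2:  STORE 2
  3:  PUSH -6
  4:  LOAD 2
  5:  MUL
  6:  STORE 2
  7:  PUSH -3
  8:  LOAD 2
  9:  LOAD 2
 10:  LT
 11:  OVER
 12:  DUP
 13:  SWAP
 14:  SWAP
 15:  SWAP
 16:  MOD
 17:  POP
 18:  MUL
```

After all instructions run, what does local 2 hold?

PUSH -55  [-55]
STORE 2   []
PUSH -6   [-6]
LOAD 2    [-6, -55]
MUL       [330]
STORE 2   []
PUSH -3   [-3]
LOAD 2    [-3, 330]
LOAD 2    [-3, 330, 330]
LT        [-3, 0]
OVER      [-3, 0, -3]
DUP       [-3, 0, -3, -3]
SWAP      [-3, 0, -3, -3]
SWAP      [-3, 0, -3, -3]
SWAP      [-3, 0, -3, -3]
MOD       [-3, 0, 0]
POP       [-3, 0]
MUL       [0]

330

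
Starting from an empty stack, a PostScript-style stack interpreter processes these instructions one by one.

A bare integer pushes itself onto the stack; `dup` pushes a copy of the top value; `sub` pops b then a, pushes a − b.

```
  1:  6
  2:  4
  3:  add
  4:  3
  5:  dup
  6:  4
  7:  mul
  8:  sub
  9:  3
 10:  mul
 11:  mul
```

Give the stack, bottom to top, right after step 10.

[10, -27]

6    6
4    6 4
add  10
3    10 3
dup  10 3 3
4    10 3 3 4
mul  10 3 12
sub  10 -9
3    10 -9 3
mul  10 -27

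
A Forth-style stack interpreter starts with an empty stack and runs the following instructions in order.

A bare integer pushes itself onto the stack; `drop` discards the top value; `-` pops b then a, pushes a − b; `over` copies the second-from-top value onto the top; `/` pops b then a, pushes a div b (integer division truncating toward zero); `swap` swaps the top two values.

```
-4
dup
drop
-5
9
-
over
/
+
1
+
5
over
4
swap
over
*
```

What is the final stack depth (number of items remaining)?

-4    [-4]
dup   [-4, -4]
drop  [-4]
-5    [-4, -5]
9     [-4, -5, 9]
-     [-4, -14]
over  [-4, -14, -4]
/     [-4, 3]
+     [-1]
1     [-1, 1]
+     [0]
5     [0, 5]
over  [0, 5, 0]
4     [0, 5, 0, 4]
swap  [0, 5, 4, 0]
over  [0, 5, 4, 0, 4]
*     [0, 5, 4, 0]

4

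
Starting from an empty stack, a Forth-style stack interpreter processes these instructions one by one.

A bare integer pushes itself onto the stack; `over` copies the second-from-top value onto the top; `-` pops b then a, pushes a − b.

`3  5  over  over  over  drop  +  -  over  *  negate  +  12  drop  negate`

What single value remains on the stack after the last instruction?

3      : [3]
5      : [3, 5]
over   : [3, 5, 3]
over   : [3, 5, 3, 5]
over   : [3, 5, 3, 5, 3]
drop   : [3, 5, 3, 5]
+      : [3, 5, 8]
-      : [3, -3]
over   : [3, -3, 3]
*      : [3, -9]
negate : [3, 9]
+      : [12]
12     : [12, 12]
drop   : [12]
negate : [-12]

-12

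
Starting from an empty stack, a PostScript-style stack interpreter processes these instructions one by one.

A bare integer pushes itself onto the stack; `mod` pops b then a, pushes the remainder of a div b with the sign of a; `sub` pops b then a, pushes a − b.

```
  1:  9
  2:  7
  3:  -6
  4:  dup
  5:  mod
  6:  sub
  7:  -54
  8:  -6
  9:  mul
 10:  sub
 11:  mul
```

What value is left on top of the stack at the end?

9   -> [9]
7   -> [9, 7]
-6  -> [9, 7, -6]
dup -> [9, 7, -6, -6]
mod -> [9, 7, 0]
sub -> [9, 7]
-54 -> [9, 7, -54]
-6  -> [9, 7, -54, -6]
mul -> [9, 7, 324]
sub -> [9, -317]
mul -> [-2853]

-2853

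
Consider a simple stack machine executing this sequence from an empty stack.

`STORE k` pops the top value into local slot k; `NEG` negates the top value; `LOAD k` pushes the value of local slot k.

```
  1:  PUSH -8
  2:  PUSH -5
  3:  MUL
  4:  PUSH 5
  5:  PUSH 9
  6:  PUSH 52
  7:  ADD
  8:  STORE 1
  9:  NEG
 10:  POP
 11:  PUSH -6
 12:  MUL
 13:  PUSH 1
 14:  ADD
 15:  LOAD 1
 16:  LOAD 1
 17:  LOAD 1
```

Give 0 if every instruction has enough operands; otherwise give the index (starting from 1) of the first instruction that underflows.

PUSH -8  -8
PUSH -5  -8 -5
MUL      40
PUSH 5   40 5
PUSH 9   40 5 9
PUSH 52  40 5 9 52
ADD      40 5 61
STORE 1  40 5
NEG      40 -5
POP      40
PUSH -6  40 -6
MUL      -240
PUSH 1   -240 1
ADD      -239
LOAD 1   -239 61
LOAD 1   -239 61 61
LOAD 1   -239 61 61 61

0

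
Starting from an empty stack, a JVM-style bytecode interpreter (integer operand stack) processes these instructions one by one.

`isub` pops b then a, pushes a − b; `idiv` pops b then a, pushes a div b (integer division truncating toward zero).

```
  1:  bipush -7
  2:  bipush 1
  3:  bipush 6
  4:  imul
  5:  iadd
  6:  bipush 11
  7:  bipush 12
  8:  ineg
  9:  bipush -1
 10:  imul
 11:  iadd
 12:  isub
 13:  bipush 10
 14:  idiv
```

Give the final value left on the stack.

bipush -7 : [-7]
bipush 1  : [-7, 1]
bipush 6  : [-7, 1, 6]
imul      : [-7, 6]
iadd      : [-1]
bipush 11 : [-1, 11]
bipush 12 : [-1, 11, 12]
ineg      : [-1, 11, -12]
bipush -1 : [-1, 11, -12, -1]
imul      : [-1, 11, 12]
iadd      : [-1, 23]
isub      : [-24]
bipush 10 : [-24, 10]
idiv      : [-2]

-2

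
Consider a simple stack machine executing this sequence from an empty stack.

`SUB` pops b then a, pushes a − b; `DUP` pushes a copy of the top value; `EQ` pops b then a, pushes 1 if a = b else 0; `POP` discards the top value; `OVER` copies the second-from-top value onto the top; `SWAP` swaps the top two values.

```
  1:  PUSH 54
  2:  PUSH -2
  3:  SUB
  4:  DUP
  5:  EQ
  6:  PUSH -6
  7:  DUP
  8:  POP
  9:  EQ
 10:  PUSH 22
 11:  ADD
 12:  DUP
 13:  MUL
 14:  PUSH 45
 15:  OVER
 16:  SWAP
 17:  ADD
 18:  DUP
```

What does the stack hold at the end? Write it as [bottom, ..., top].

[484, 529, 529]

PUSH 54 -> 54
PUSH -2 -> 54 -2
SUB     -> 56
DUP     -> 56 56
EQ      -> 1
PUSH -6 -> 1 -6
DUP     -> 1 -6 -6
POP     -> 1 -6
EQ      -> 0
PUSH 22 -> 0 22
ADD     -> 22
DUP     -> 22 22
MUL     -> 484
PUSH 45 -> 484 45
OVER    -> 484 45 484
SWAP    -> 484 484 45
ADD     -> 484 529
DUP     -> 484 529 529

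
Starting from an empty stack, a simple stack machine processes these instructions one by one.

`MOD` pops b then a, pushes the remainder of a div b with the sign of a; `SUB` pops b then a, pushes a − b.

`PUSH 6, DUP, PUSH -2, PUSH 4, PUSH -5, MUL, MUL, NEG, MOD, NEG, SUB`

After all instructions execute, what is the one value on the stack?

PUSH 6  → [6]
DUP     → [6, 6]
PUSH -2 → [6, 6, -2]
PUSH 4  → [6, 6, -2, 4]
PUSH -5 → [6, 6, -2, 4, -5]
MUL     → [6, 6, -2, -20]
MUL     → [6, 6, 40]
NEG     → [6, 6, -40]
MOD     → [6, 6]
NEG     → [6, -6]
SUB     → [12]

12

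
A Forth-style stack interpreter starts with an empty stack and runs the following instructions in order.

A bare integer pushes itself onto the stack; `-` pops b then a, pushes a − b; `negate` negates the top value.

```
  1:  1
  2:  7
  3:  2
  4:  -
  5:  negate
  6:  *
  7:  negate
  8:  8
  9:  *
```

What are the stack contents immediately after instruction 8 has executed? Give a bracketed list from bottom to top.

[5, 8]

1      : 1
7      : 1 7
2      : 1 7 2
-      : 1 5
negate : 1 -5
*      : -5
negate : 5
8      : 5 8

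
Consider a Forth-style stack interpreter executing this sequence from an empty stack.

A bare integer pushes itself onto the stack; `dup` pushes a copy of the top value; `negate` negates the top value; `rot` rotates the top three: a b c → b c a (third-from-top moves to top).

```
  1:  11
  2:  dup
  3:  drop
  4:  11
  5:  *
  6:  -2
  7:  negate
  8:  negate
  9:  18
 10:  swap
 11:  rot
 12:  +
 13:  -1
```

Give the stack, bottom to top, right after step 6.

11   : [11]
dup  : [11, 11]
drop : [11]
11   : [11, 11]
*    : [121]
-2   : [121, -2]

[121, -2]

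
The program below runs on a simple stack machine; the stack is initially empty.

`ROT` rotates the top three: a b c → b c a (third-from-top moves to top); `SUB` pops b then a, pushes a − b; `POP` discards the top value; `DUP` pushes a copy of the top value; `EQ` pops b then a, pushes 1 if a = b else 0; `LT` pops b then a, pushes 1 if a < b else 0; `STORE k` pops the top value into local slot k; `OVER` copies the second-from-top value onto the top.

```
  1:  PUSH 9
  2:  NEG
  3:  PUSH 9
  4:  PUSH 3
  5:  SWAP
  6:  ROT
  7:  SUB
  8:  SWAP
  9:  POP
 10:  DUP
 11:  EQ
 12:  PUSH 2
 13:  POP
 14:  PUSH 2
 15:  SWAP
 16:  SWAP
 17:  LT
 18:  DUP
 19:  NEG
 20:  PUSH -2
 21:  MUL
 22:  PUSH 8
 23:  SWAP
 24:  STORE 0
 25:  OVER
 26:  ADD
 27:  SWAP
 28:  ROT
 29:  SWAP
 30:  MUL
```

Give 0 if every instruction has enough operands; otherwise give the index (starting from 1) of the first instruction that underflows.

28

PUSH 9  -> 9
NEG     -> -9
PUSH 9  -> -9 9
PUSH 3  -> -9 9 3
SWAP    -> -9 3 9
ROT     -> 3 9 -9
SUB     -> 3 18
SWAP    -> 18 3
POP     -> 18
DUP     -> 18 18
EQ      -> 1
PUSH 2  -> 1 2
POP     -> 1
PUSH 2  -> 1 2
SWAP    -> 2 1
SWAP    -> 1 2
LT      -> 1
DUP     -> 1 1
NEG     -> 1 -1
PUSH -2 -> 1 -1 -2
MUL     -> 1 2
PUSH 8  -> 1 2 8
SWAP    -> 1 8 2
STORE 0 -> 1 8
OVER    -> 1 8 1
ADD     -> 1 9
SWAP    -> 9 1
ROT  — needs 3 operands, stack has 2 → underflow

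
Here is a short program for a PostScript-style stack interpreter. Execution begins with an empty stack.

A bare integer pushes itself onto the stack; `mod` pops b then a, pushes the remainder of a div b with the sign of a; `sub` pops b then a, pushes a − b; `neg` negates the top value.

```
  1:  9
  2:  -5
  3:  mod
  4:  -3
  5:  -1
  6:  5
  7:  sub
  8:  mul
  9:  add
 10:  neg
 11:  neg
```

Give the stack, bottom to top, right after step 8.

9    [9]
-5   [9, -5]
mod  [4]
-3   [4, -3]
-1   [4, -3, -1]
5    [4, -3, -1, 5]
sub  [4, -3, -6]
mul  [4, 18]

[4, 18]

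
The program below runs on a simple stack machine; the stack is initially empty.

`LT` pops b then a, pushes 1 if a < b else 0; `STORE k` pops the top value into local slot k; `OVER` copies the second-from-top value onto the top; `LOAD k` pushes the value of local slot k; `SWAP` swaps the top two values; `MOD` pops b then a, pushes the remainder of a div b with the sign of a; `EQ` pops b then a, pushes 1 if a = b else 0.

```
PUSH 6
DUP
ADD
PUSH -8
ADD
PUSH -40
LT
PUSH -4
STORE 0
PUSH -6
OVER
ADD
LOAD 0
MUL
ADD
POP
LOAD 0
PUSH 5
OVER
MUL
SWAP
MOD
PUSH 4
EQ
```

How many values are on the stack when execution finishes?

PUSH 6   → [6]
DUP      → [6, 6]
ADD      → [12]
PUSH -8  → [12, -8]
ADD      → [4]
PUSH -40 → [4, -40]
LT       → [0]
PUSH -4  → [0, -4]
STORE 0  → [0]
PUSH -6  → [0, -6]
OVER     → [0, -6, 0]
ADD      → [0, -6]
LOAD 0   → [0, -6, -4]
MUL      → [0, 24]
ADD      → [24]
POP      → []
LOAD 0   → [-4]
PUSH 5   → [-4, 5]
OVER     → [-4, 5, -4]
MUL      → [-4, -20]
SWAP     → [-20, -4]
MOD      → [0]
PUSH 4   → [0, 4]
EQ       → [0]

1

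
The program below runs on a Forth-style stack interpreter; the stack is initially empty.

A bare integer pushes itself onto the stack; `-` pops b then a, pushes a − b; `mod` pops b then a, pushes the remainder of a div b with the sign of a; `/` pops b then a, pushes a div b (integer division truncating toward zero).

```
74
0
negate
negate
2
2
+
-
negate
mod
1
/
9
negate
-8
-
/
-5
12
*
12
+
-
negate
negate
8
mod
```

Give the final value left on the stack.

74     → 74
0      → 74 0
negate → 74 0
negate → 74 0
2      → 74 0 2
2      → 74 0 2 2
+      → 74 0 4
-      → 74 -4
negate → 74 4
mod    → 2
1      → 2 1
/      → 2
9      → 2 9
negate → 2 -9
-8     → 2 -9 -8
-      → 2 -1
/      → -2
-5     → -2 -5
12     → -2 -5 12
*      → -2 -60
12     → -2 -60 12
+      → -2 -48
-      → 46
negate → -46
negate → 46
8      → 46 8
mod    → 6

6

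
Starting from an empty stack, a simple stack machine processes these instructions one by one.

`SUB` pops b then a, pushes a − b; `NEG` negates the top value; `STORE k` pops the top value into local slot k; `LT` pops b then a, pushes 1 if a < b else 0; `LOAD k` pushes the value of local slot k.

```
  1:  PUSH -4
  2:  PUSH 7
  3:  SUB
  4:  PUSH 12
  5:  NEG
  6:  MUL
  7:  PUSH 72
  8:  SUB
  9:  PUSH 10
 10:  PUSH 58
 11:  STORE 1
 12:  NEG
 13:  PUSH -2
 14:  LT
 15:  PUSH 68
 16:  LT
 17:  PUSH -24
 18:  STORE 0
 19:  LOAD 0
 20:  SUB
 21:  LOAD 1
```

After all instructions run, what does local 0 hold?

PUSH -4   [-4]
PUSH 7    [-4, 7]
SUB       [-11]
PUSH 12   [-11, 12]
NEG       [-11, -12]
MUL       [132]
PUSH 72   [132, 72]
SUB       [60]
PUSH 10   [60, 10]
PUSH 58   [60, 10, 58]
STORE 1   [60, 10]
NEG       [60, -10]
PUSH -2   [60, -10, -2]
LT        [60, 1]
PUSH 68   [60, 1, 68]
LT        [60, 1]
PUSH -24  [60, 1, -24]
STORE 0   [60, 1]
LOAD 0    [60, 1, -24]
SUB       [60, 25]
LOAD 1    [60, 25, 58]

-24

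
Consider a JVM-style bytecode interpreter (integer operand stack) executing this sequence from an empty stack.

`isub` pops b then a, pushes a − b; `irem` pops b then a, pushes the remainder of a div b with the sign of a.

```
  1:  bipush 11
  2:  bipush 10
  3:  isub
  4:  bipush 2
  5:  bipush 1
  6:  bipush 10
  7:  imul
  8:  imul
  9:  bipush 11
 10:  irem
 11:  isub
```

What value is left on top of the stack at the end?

-8

bipush 11 → 11
bipush 10 → 11 10
isub      → 1
bipush 2  → 1 2
bipush 1  → 1 2 1
bipush 10 → 1 2 1 10
imul      → 1 2 10
imul      → 1 20
bipush 11 → 1 20 11
irem      → 1 9
isub      → -8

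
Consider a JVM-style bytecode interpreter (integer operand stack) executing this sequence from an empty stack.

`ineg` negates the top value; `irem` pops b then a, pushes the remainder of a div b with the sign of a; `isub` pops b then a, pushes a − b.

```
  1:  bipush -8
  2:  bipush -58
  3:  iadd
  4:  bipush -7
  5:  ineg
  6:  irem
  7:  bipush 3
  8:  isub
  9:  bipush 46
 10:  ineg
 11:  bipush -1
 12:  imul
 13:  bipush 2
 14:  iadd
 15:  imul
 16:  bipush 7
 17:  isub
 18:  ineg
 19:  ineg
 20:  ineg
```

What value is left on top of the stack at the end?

bipush -8  : [-8]
bipush -58 : [-8, -58]
iadd       : [-66]
bipush -7  : [-66, -7]
ineg       : [-66, 7]
irem       : [-3]
bipush 3   : [-3, 3]
isub       : [-6]
bipush 46  : [-6, 46]
ineg       : [-6, -46]
bipush -1  : [-6, -46, -1]
imul       : [-6, 46]
bipush 2   : [-6, 46, 2]
iadd       : [-6, 48]
imul       : [-288]
bipush 7   : [-288, 7]
isub       : [-295]
ineg       : [295]
ineg       : [-295]
ineg       : [295]

295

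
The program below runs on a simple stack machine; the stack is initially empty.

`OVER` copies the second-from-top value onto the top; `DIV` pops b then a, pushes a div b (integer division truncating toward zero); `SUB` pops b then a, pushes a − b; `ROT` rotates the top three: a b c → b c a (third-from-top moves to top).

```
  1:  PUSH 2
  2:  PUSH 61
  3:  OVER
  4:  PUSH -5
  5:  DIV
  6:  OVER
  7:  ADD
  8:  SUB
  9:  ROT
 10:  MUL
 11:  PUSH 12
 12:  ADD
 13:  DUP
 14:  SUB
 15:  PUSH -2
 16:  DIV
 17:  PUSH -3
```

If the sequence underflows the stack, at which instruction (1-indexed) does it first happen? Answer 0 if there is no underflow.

PUSH 2  -> [2]
PUSH 61 -> [2, 61]
OVER    -> [2, 61, 2]
PUSH -5 -> [2, 61, 2, -5]
DIV     -> [2, 61, 0]
OVER    -> [2, 61, 0, 61]
ADD     -> [2, 61, 61]
SUB     -> [2, 0]
ROT  — needs 3 operands, stack has 2 → underflow

9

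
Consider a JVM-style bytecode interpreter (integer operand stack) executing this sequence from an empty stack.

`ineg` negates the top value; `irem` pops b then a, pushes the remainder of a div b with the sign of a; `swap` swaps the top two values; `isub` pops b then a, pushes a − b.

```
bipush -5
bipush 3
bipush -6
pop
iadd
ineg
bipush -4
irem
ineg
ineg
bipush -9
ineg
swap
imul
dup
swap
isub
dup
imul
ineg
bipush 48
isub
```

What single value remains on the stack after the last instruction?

-48

bipush -5  -5
bipush 3   -5 3
bipush -6  -5 3 -6
pop        -5 3
iadd       -2
ineg       2
bipush -4  2 -4
irem       2
ineg       -2
ineg       2
bipush -9  2 -9
ineg       2 9
swap       9 2
imul       18
dup        18 18
swap       18 18
isub       0
dup        0 0
imul       0
ineg       0
bipush 48  0 48
isub       -48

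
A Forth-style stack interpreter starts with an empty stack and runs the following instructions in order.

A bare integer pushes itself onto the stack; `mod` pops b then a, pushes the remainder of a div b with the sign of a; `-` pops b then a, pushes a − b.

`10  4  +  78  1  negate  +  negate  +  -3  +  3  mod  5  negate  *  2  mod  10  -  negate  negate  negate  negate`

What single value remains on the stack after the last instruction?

-10

10     -> 10
4      -> 10 4
+      -> 14
78     -> 14 78
1      -> 14 78 1
negate -> 14 78 -1
+      -> 14 77
negate -> 14 -77
+      -> -63
-3     -> -63 -3
+      -> -66
3      -> -66 3
mod    -> 0
5      -> 0 5
negate -> 0 -5
*      -> 0
2      -> 0 2
mod    -> 0
10     -> 0 10
-      -> -10
negate -> 10
negate -> -10
negate -> 10
negate -> -10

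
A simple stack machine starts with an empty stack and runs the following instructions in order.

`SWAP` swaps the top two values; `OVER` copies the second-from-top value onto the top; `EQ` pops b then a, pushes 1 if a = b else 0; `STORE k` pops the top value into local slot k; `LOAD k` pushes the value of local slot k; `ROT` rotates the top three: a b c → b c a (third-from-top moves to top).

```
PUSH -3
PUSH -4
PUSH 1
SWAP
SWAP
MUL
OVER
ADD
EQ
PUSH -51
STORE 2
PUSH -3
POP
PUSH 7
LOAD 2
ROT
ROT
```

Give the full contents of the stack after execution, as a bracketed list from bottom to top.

PUSH -3  → -3
PUSH -4  → -3 -4
PUSH 1   → -3 -4 1
SWAP     → -3 1 -4
SWAP     → -3 -4 1
MUL      → -3 -4
OVER     → -3 -4 -3
ADD      → -3 -7
EQ       → 0
PUSH -51 → 0 -51
STORE 2  → 0
PUSH -3  → 0 -3
POP      → 0
PUSH 7   → 0 7
LOAD 2   → 0 7 -51
ROT      → 7 -51 0
ROT      → -51 0 7

[-51, 0, 7]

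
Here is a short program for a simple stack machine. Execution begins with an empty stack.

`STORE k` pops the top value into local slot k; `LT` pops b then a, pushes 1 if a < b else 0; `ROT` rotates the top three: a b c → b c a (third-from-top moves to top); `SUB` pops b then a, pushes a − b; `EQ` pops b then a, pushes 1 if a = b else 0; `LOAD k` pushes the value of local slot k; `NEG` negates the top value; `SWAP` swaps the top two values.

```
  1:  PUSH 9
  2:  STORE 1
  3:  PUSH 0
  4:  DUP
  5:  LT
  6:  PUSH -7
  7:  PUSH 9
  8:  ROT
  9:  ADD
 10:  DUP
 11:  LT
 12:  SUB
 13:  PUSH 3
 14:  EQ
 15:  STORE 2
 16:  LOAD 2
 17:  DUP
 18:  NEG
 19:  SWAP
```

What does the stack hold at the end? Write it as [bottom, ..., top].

[0, 0]

PUSH 9  -> [9]
STORE 1 -> []
PUSH 0  -> [0]
DUP     -> [0, 0]
LT      -> [0]
PUSH -7 -> [0, -7]
PUSH 9  -> [0, -7, 9]
ROT     -> [-7, 9, 0]
ADD     -> [-7, 9]
DUP     -> [-7, 9, 9]
LT      -> [-7, 0]
SUB     -> [-7]
PUSH 3  -> [-7, 3]
EQ      -> [0]
STORE 2 -> []
LOAD 2  -> [0]
DUP     -> [0, 0]
NEG     -> [0, 0]
SWAP    -> [0, 0]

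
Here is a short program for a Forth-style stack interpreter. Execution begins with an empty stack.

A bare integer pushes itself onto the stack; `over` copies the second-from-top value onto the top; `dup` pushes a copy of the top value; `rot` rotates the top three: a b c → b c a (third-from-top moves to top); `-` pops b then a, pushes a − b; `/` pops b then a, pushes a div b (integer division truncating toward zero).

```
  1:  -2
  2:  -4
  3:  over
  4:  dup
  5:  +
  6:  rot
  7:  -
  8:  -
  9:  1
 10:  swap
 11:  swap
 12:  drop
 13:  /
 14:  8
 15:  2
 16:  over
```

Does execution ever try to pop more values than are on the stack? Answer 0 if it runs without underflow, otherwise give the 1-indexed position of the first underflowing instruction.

-2    -2
-4    -2 -4
over  -2 -4 -2
dup   -2 -4 -2 -2
+     -2 -4 -4
rot   -4 -4 -2
-     -4 -2
-     -2
1     -2 1
swap  1 -2
swap  -2 1
drop  -2
/  — needs 2 operands, stack has 1 → underflow

13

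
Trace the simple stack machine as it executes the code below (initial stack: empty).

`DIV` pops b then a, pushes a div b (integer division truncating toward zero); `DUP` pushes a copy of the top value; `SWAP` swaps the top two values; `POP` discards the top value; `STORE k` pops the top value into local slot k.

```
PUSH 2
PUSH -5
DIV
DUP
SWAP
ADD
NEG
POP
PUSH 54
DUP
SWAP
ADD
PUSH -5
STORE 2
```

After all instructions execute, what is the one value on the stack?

108

PUSH 2  : 2
PUSH -5 : 2 -5
DIV     : 0
DUP     : 0 0
SWAP    : 0 0
ADD     : 0
NEG     : 0
POP     : (empty)
PUSH 54 : 54
DUP     : 54 54
SWAP    : 54 54
ADD     : 108
PUSH -5 : 108 -5
STORE 2 : 108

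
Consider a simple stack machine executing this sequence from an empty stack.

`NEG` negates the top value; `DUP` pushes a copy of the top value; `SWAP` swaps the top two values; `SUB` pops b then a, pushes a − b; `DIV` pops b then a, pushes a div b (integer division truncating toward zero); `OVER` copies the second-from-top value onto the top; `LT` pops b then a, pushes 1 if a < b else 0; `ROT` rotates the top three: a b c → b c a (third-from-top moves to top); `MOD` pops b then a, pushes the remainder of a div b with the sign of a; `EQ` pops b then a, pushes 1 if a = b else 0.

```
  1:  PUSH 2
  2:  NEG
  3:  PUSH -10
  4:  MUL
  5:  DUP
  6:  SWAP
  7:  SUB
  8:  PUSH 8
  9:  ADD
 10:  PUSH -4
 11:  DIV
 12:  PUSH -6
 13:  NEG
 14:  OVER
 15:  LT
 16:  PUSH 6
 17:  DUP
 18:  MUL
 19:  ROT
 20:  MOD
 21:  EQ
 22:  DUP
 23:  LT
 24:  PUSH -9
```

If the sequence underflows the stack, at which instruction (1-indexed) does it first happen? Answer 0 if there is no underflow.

PUSH 2    [2]
NEG       [-2]
PUSH -10  [-2, -10]
MUL       [20]
DUP       [20, 20]
SWAP      [20, 20]
SUB       [0]
PUSH 8    [0, 8]
ADD       [8]
PUSH -4   [8, -4]
DIV       [-2]
PUSH -6   [-2, -6]
NEG       [-2, 6]
OVER      [-2, 6, -2]
LT        [-2, 0]
PUSH 6    [-2, 0, 6]
DUP       [-2, 0, 6, 6]
MUL       [-2, 0, 36]
ROT       [0, 36, -2]
MOD       [0, 0]
EQ        [1]
DUP       [1, 1]
LT        [0]
PUSH -9   [0, -9]

0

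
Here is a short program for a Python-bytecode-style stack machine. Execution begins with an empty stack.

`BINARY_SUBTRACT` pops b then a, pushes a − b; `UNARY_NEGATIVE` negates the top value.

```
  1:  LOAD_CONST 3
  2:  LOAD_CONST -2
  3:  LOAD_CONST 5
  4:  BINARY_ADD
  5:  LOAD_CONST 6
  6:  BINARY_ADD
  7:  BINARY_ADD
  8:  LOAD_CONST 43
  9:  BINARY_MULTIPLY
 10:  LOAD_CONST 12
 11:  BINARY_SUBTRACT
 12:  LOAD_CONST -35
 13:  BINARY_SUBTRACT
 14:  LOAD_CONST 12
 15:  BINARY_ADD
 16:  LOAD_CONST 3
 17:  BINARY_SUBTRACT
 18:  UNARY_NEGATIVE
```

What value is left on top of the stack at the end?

-548

LOAD_CONST 3    → [3]
LOAD_CONST -2   → [3, -2]
LOAD_CONST 5    → [3, -2, 5]
BINARY_ADD      → [3, 3]
LOAD_CONST 6    → [3, 3, 6]
BINARY_ADD      → [3, 9]
BINARY_ADD      → [12]
LOAD_CONST 43   → [12, 43]
BINARY_MULTIPLY → [516]
LOAD_CONST 12   → [516, 12]
BINARY_SUBTRACT → [504]
LOAD_CONST -35  → [504, -35]
BINARY_SUBTRACT → [539]
LOAD_CONST 12   → [539, 12]
BINARY_ADD      → [551]
LOAD_CONST 3    → [551, 3]
BINARY_SUBTRACT → [548]
UNARY_NEGATIVE  → [-548]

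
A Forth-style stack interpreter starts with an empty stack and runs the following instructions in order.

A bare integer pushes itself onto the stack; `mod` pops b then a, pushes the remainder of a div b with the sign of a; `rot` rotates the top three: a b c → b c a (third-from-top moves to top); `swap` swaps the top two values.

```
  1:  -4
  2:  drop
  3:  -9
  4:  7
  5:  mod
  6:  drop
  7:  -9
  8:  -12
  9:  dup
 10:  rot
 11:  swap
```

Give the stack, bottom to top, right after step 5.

[-2]

-4   : [-4]
drop : []
-9   : [-9]
7    : [-9, 7]
mod  : [-2]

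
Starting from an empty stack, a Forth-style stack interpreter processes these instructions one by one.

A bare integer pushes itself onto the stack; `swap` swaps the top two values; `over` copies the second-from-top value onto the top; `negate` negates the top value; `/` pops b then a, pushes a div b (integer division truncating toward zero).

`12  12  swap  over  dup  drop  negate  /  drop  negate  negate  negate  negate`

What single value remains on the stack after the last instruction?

12      12
12      12 12
swap    12 12
over    12 12 12
dup     12 12 12 12
drop    12 12 12
negate  12 12 -12
/       12 -1
drop    12
negate  -12
negate  12
negate  -12
negate  12

12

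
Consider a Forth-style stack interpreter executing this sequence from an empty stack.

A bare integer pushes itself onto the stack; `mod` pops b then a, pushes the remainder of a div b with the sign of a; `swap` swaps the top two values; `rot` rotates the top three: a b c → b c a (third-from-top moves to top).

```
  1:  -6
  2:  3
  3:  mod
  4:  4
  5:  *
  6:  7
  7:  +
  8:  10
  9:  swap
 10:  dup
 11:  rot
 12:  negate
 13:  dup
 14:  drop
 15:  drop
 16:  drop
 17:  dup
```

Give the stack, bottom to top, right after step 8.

[7, 10]

-6  → -6
3   → -6 3
mod → 0
4   → 0 4
*   → 0
7   → 0 7
+   → 7
10  → 7 10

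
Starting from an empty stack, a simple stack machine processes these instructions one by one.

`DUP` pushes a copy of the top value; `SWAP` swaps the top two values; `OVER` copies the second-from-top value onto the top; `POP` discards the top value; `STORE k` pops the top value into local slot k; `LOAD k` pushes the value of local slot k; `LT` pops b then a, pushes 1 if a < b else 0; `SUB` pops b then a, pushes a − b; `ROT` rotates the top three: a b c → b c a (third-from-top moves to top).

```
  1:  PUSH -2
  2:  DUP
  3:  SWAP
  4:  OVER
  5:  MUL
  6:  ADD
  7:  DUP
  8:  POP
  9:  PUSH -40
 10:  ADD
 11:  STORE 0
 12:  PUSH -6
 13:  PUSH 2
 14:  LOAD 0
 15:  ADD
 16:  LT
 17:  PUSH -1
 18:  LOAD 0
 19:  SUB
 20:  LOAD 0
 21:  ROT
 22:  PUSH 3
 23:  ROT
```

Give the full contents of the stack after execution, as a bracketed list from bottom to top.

[37, 0, 3, -38]

PUSH -2   [-2]
DUP       [-2, -2]
SWAP      [-2, -2]
OVER      [-2, -2, -2]
MUL       [-2, 4]
ADD       [2]
DUP       [2, 2]
POP       [2]
PUSH -40  [2, -40]
ADD       [-38]
STORE 0   []
PUSH -6   [-6]
PUSH 2    [-6, 2]
LOAD 0    [-6, 2, -38]
ADD       [-6, -36]
LT        [0]
PUSH -1   [0, -1]
LOAD 0    [0, -1, -38]
SUB       [0, 37]
LOAD 0    [0, 37, -38]
ROT       [37, -38, 0]
PUSH 3    [37, -38, 0, 3]
ROT       [37, 0, 3, -38]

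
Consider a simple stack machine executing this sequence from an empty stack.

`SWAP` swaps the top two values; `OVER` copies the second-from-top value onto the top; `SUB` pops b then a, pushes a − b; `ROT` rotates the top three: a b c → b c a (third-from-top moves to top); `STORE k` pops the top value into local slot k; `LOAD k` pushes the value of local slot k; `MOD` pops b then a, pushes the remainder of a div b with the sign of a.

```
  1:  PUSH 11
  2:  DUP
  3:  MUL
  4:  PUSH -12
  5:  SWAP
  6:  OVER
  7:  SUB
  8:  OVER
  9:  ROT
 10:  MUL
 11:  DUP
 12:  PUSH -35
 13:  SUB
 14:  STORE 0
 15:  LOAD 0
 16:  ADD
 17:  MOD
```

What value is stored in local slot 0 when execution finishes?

179

PUSH 11  : [11]
DUP      : [11, 11]
MUL      : [121]
PUSH -12 : [121, -12]
SWAP     : [-12, 121]
OVER     : [-12, 121, -12]
SUB      : [-12, 133]
OVER     : [-12, 133, -12]
ROT      : [133, -12, -12]
MUL      : [133, 144]
DUP      : [133, 144, 144]
PUSH -35 : [133, 144, 144, -35]
SUB      : [133, 144, 179]
STORE 0  : [133, 144]
LOAD 0   : [133, 144, 179]
ADD      : [133, 323]
MOD      : [133]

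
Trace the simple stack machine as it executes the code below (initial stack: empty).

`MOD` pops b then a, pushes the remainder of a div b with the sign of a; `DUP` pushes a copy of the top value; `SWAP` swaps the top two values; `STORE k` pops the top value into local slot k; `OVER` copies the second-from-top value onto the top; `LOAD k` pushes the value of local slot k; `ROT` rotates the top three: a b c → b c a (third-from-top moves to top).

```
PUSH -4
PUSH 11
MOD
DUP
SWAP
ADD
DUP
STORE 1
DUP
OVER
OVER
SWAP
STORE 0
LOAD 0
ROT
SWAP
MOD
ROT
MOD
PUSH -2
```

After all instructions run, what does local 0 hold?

PUSH -4 -> -4
PUSH 11 -> -4 11
MOD     -> -4
DUP     -> -4 -4
SWAP    -> -4 -4
ADD     -> -8
DUP     -> -8 -8
STORE 1 -> -8
DUP     -> -8 -8
OVER    -> -8 -8 -8
OVER    -> -8 -8 -8 -8
SWAP    -> -8 -8 -8 -8
STORE 0 -> -8 -8 -8
LOAD 0  -> -8 -8 -8 -8
ROT     -> -8 -8 -8 -8
SWAP    -> -8 -8 -8 -8
MOD     -> -8 -8 0
ROT     -> -8 0 -8
MOD     -> -8 0
PUSH -2 -> -8 0 -2

-8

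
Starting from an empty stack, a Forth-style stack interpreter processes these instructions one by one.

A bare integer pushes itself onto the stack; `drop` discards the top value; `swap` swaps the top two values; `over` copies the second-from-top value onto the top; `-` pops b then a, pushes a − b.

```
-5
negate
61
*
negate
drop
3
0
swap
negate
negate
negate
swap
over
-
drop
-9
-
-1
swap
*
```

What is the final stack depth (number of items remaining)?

1

-5     -> -5
negate -> 5
61     -> 5 61
*      -> 305
negate -> -305
drop   -> (empty)
3      -> 3
0      -> 3 0
swap   -> 0 3
negate -> 0 -3
negate -> 0 3
negate -> 0 -3
swap   -> -3 0
over   -> -3 0 -3
-      -> -3 3
drop   -> -3
-9     -> -3 -9
-      -> 6
-1     -> 6 -1
swap   -> -1 6
*      -> -6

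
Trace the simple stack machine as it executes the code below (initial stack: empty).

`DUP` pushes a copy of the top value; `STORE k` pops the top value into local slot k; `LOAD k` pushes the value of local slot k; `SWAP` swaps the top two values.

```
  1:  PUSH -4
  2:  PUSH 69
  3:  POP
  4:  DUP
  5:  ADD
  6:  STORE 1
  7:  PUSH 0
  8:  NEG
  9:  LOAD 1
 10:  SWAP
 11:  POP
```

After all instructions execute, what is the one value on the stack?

PUSH -4  [-4]
PUSH 69  [-4, 69]
POP      [-4]
DUP      [-4, -4]
ADD      [-8]
STORE 1  []
PUSH 0   [0]
NEG      [0]
LOAD 1   [0, -8]
SWAP     [-8, 0]
POP      [-8]

-8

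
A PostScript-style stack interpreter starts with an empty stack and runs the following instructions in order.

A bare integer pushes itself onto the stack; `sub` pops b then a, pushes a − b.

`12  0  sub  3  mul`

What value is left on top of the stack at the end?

36

12  -> 12
0   -> 12 0
sub -> 12
3   -> 12 3
mul -> 36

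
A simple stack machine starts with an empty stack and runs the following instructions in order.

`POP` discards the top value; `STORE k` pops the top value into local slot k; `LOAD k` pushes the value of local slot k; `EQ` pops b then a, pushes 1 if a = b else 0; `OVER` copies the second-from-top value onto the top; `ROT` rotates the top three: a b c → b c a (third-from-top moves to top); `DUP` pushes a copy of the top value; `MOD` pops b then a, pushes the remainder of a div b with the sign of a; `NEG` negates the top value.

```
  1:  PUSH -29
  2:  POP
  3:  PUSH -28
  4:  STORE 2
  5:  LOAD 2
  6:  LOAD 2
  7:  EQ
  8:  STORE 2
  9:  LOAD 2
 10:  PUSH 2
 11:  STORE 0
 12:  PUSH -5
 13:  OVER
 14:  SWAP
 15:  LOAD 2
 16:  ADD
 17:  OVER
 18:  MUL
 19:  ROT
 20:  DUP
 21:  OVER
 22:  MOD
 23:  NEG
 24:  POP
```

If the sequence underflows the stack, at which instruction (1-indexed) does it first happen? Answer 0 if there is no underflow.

PUSH -29 → -29
POP      → (empty)
PUSH -28 → -28
STORE 2  → (empty)
LOAD 2   → -28
LOAD 2   → -28 -28
EQ       → 1
STORE 2  → (empty)
LOAD 2   → 1
PUSH 2   → 1 2
STORE 0  → 1
PUSH -5  → 1 -5
OVER     → 1 -5 1
SWAP     → 1 1 -5
LOAD 2   → 1 1 -5 1
ADD      → 1 1 -4
OVER     → 1 1 -4 1
MUL      → 1 1 -4
ROT      → 1 -4 1
DUP      → 1 -4 1 1
OVER     → 1 -4 1 1 1
MOD      → 1 -4 1 0
NEG      → 1 -4 1 0
POP      → 1 -4 1

0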